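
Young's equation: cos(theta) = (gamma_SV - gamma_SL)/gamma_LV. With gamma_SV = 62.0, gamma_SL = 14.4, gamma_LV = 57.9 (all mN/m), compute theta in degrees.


cos(theta) = (gamma_SV - gamma_SL) / gamma_LV
cos(theta) = (62.0 - 14.4) / 57.9
cos(theta) = 0.822107
theta = arccos(0.822107) = 34.7 degrees

34.7


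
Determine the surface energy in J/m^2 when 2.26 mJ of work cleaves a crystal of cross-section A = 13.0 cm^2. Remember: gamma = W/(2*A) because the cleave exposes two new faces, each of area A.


Convert: A = 13.0 cm^2 = 0.0013 m^2, W = 2.26 mJ = 0.00226 J
Cleaving exposes two faces of area A, so total new surface = 2*A and gamma = W / (2*A)
gamma = 0.00226 / (2 * 0.0013)
gamma = 0.869 J/m^2

0.869


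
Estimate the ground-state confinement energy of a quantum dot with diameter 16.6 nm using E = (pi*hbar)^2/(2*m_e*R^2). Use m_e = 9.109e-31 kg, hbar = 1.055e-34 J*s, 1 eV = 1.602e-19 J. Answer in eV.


Radius R = 16.6/2 = 8.3 nm = 8.3e-09 m
E = (pi * 1.055e-34)^2 / (2 * 9.109e-31 * (8.3e-09)^2)
E(J) = 8.75282e-22
E = E(J) / 1.602e-19 = 0.0055 eV

0.0055


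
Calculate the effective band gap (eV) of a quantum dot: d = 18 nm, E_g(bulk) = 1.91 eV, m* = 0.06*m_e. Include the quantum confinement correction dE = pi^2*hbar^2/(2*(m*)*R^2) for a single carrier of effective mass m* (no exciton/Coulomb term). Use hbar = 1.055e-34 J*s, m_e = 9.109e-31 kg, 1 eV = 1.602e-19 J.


Radius R = 18/2 nm = 9e-09 m
Confinement energy dE = pi^2 * hbar^2 / (2 * m_eff * m_e * R^2)
dE = pi^2 * (1.055e-34)^2 / (2 * 0.06 * 9.109e-31 * (9e-09)^2) J, divided by 1.602e-19 J/eV
dE = 0.0774 eV
Total band gap = E_g(bulk) + dE = 1.91 + 0.0774 = 1.9874 eV

1.9874


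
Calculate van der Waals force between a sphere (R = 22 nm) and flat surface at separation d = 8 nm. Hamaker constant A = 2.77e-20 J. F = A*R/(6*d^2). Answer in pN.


Convert to SI: R = 22 nm = 2.2e-08 m, d = 8 nm = 8e-09 m
F = A * R / (6 * d^2)
F = 2.77e-20 * 2.2e-08 / (6 * (8e-09)^2)
F = 1.58698e-12 N = 1.587 pN

1.587


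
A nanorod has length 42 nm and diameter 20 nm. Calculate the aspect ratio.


Aspect ratio AR = length / diameter
AR = 42 / 20
AR = 2.1

2.1


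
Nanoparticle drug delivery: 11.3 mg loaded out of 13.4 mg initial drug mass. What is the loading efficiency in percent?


Drug loading efficiency = (drug loaded / drug initial) * 100
DLE = 11.3 / 13.4 * 100
DLE = 0.8433 * 100
DLE = 84.33%

84.33


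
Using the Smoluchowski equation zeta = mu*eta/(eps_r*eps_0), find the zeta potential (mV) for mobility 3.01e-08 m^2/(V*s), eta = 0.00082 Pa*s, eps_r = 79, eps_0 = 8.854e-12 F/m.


Smoluchowski equation: zeta = mu * eta / (eps_r * eps_0)
zeta = 3.01e-08 * 0.00082 / (79 * 8.854e-12)
zeta = 0.035287 V = 35.29 mV

35.29


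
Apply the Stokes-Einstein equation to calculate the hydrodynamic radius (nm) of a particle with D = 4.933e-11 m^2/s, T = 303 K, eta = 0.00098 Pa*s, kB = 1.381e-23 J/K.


Stokes-Einstein: R = kB*T / (6*pi*eta*D)
R = 1.381e-23 * 303 / (6 * pi * 0.00098 * 4.933e-11)
R = 4.59196e-09 m = 4.59 nm

4.59


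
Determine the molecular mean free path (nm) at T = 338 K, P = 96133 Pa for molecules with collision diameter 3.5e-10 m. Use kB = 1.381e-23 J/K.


Mean free path: lambda = kB*T / (sqrt(2) * pi * d^2 * P)
lambda = 1.381e-23 * 338 / (sqrt(2) * pi * (3.5e-10)^2 * 96133)
lambda = 8.92148e-08 m
lambda = 89.21 nm

89.21


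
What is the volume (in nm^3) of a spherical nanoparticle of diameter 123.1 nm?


Radius r = 123.1/2 = 61.55 nm
Volume V = (4/3) * pi * r^3
V = (4/3) * pi * (61.55)^3
V = 976726.07 nm^3

976726.07


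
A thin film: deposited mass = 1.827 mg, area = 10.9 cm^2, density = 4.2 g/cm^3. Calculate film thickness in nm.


Convert: m = 1.827 mg = 1.8270e-06 kg, A = 10.9 cm^2 = 1.0900e-03 m^2, rho = 4.2 g/cm^3 = 4200 kg/m^3
t = m / (A * rho)
t = 1.8270e-06 / (1.0900e-03 * 4200)
t = 3.9908e-07 m = 399.1 nm

399.1


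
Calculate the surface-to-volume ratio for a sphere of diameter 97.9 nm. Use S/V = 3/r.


Radius r = 97.9/2 = 48.95 nm
S/V = 3 / r = 3 / 48.95
S/V = 0.0613 nm^-1

0.0613


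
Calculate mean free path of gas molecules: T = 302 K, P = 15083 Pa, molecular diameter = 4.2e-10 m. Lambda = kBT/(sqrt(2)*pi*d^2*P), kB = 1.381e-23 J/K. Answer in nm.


Mean free path: lambda = kB*T / (sqrt(2) * pi * d^2 * P)
lambda = 1.381e-23 * 302 / (sqrt(2) * pi * (4.2e-10)^2 * 15083)
lambda = 3.52817e-07 m
lambda = 352.82 nm

352.82


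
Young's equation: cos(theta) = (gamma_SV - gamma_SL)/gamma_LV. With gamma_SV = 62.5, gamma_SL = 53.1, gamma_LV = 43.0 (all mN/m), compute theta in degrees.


cos(theta) = (gamma_SV - gamma_SL) / gamma_LV
cos(theta) = (62.5 - 53.1) / 43.0
cos(theta) = 0.218605
theta = arccos(0.218605) = 77.37 degrees

77.37


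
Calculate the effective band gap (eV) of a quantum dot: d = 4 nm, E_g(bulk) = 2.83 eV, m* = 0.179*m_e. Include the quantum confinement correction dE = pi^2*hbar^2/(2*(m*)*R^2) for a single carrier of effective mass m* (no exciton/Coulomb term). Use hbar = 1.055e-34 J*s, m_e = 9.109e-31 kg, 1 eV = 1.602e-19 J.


Radius R = 4/2 nm = 2e-09 m
Confinement energy dE = pi^2 * hbar^2 / (2 * m_eff * m_e * R^2)
dE = pi^2 * (1.055e-34)^2 / (2 * 0.179 * 9.109e-31 * (2e-09)^2) J, divided by 1.602e-19 J/eV
dE = 0.5257 eV
Total band gap = E_g(bulk) + dE = 2.83 + 0.5257 = 3.3557 eV

3.3557


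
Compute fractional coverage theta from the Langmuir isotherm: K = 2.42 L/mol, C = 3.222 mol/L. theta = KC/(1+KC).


Langmuir isotherm: theta = K*C / (1 + K*C)
K*C = 2.42 * 3.222 = 7.79724
theta = 7.79724 / (1 + 7.79724) = 7.79724 / 8.79724
theta = 0.8863

0.8863


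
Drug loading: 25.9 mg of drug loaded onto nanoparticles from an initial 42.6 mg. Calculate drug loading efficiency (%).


Drug loading efficiency = (drug loaded / drug initial) * 100
DLE = 25.9 / 42.6 * 100
DLE = 0.608 * 100
DLE = 60.8%

60.8


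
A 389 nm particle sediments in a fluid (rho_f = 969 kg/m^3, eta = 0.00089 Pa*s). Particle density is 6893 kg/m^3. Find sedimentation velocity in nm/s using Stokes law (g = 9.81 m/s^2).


Radius R = 389/2 nm = 1.945e-07 m
Density difference = 6893 - 969 = 5924 kg/m^3
v = 2 * R^2 * (rho_p - rho_f) * g / (9 * eta)
v = 2 * (1.945e-07)^2 * 5924 * 9.81 / (9 * 0.00089)
v = 5.48935e-07 m/s = 548.9348 nm/s

548.9348


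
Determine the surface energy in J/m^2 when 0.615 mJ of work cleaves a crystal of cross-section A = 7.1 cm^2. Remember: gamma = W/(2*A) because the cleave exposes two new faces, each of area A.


Convert: A = 7.1 cm^2 = 0.00071 m^2, W = 0.615 mJ = 0.000615 J
Cleaving exposes two faces of area A, so total new surface = 2*A and gamma = W / (2*A)
gamma = 0.000615 / (2 * 0.00071)
gamma = 0.433 J/m^2

0.433


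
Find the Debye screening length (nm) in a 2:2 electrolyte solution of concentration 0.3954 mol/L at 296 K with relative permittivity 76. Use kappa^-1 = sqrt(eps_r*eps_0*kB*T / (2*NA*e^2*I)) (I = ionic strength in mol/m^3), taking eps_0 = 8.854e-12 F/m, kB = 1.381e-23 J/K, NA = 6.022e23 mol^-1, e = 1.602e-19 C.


Ionic strength I = 0.3954 * 2^2 * 1000 = 1581.6 mol/m^3
kappa^-1 = sqrt(76 * 8.854e-12 * 1.381e-23 * 296 / (2 * 6.022e23 * (1.602e-19)^2 * 1581.6))
kappa^-1 = 0.237 nm

0.237


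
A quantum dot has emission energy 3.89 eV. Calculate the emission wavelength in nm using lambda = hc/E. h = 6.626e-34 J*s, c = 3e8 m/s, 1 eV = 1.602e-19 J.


Convert energy: E = 3.89 eV = 3.89 * 1.602e-19 = 6.23178e-19 J
lambda = h*c / E = 6.626e-34 * 3e8 / 6.23178e-19
lambda = 3.18978e-07 m = 319.0 nm

319.0


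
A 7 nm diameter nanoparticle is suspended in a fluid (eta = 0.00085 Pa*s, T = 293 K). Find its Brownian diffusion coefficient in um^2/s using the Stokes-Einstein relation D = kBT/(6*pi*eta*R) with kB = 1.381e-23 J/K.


Radius R = 7/2 = 3.5 nm = 3.5e-09 m
D = kB*T / (6*pi*eta*R)
D = 1.381e-23 * 293 / (6 * pi * 0.00085 * 3.5e-09)
D = 7.21561e-11 m^2/s = 72.156 um^2/s

72.156


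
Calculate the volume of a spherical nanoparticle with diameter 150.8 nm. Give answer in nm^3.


Radius r = 150.8/2 = 75.4 nm
Volume V = (4/3) * pi * r^3
V = (4/3) * pi * (75.4)^3
V = 1795571.27 nm^3

1795571.27


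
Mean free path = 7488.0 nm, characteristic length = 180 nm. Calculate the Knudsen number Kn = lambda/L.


Knudsen number Kn = lambda / L
Kn = 7488.0 / 180
Kn = 41.6

41.6


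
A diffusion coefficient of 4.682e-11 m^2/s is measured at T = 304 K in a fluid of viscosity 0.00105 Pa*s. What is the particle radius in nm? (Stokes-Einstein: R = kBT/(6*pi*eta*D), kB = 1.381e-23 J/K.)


Stokes-Einstein: R = kB*T / (6*pi*eta*D)
R = 1.381e-23 * 304 / (6 * pi * 0.00105 * 4.682e-11)
R = 4.53049e-09 m = 4.53 nm

4.53


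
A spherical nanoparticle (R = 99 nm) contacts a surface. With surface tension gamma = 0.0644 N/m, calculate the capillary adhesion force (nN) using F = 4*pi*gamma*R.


Convert radius: R = 99 nm = 9.9e-08 m
F = 4 * pi * gamma * R
F = 4 * pi * 0.0644 * 9.9e-08
F = 8.01182e-08 N = 80.1182 nN

80.1182


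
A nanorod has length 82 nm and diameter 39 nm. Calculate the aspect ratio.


Aspect ratio AR = length / diameter
AR = 82 / 39
AR = 2.1

2.1


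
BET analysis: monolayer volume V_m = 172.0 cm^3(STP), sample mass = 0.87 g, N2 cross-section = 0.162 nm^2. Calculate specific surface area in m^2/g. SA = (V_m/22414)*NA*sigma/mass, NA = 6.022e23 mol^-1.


Number of moles in monolayer = V_m / 22414 = 172.0 / 22414 = 0.00767378
Number of molecules = moles * NA = 0.00767378 * 6.022e23
SA = molecules * sigma / mass
SA = (172.0 / 22414) * 6.022e23 * 0.162e-18 / 0.87
SA = 860.5 m^2/g

860.5


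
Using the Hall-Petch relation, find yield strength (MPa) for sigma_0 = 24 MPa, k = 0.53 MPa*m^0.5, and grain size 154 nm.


d = 154 nm = 1.54e-07 m
sqrt(d) = 0.0003924283
Hall-Petch contribution = k / sqrt(d) = 0.53 / 0.0003924283 = 1350.6 MPa
sigma = sigma_0 + k/sqrt(d) = 24 + 1350.6 = 1374.6 MPa

1374.6


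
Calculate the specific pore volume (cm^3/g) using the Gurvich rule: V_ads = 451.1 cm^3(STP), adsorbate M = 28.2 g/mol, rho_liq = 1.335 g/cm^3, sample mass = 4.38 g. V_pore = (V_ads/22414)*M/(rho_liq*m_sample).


Moles adsorbed n = V_ads / 22414 = 451.1 / 22414 = 2.012581e-02 mol
Liquid volume V_liq = n * M / rho_liq = 2.012581e-02 * 28.2 / 1.335 = 0.42513 cm^3
Specific pore volume V_pore = V_liq / m_sample = 0.42513 / 4.38
V_pore = 0.0971 cm^3/g

0.0971


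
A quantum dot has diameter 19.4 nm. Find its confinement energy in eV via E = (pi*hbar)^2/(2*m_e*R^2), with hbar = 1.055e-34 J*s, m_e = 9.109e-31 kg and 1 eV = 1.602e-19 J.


Radius R = 19.4/2 = 9.7 nm = 9.7e-09 m
E = (pi * 1.055e-34)^2 / (2 * 9.109e-31 * (9.7e-09)^2)
E(J) = 6.40856e-22
E = E(J) / 1.602e-19 = 0.004 eV

0.004


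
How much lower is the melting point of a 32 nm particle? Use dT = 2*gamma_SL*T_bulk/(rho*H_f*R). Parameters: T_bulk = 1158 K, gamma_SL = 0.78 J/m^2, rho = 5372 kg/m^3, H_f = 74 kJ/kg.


Radius R = 32/2 = 16 nm = 1.6e-08 m
Convert H_f = 74 kJ/kg = 74000 J/kg
dT = 2 * gamma_SL * T_bulk / (rho * H_f * R)
dT = 2 * 0.78 * 1158 / (5372 * 74000 * 1.6e-08)
dT = 284.0 K

284.0


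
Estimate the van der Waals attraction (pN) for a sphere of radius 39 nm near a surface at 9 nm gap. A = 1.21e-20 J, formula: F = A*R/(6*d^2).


Convert to SI: R = 39 nm = 3.9e-08 m, d = 9 nm = 9e-09 m
F = A * R / (6 * d^2)
F = 1.21e-20 * 3.9e-08 / (6 * (9e-09)^2)
F = 9.70988e-13 N = 0.971 pN

0.971


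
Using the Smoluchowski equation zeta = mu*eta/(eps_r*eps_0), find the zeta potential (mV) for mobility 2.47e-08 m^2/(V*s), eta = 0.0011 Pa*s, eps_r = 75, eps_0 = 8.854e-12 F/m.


Smoluchowski equation: zeta = mu * eta / (eps_r * eps_0)
zeta = 2.47e-08 * 0.0011 / (75 * 8.854e-12)
zeta = 0.040916 V = 40.92 mV

40.92


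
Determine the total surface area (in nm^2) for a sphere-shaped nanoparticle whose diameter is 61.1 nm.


Radius r = 61.1/2 = 30.55 nm
Surface area SA = 4 * pi * r^2
SA = 4 * pi * (30.55)^2
SA = 11728.23 nm^2

11728.23


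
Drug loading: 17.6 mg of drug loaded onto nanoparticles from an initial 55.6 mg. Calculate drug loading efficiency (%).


Drug loading efficiency = (drug loaded / drug initial) * 100
DLE = 17.6 / 55.6 * 100
DLE = 0.3165 * 100
DLE = 31.65%

31.65


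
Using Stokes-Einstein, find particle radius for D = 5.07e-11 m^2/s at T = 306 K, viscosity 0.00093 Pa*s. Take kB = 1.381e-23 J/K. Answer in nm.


Stokes-Einstein: R = kB*T / (6*pi*eta*D)
R = 1.381e-23 * 306 / (6 * pi * 0.00093 * 5.07e-11)
R = 4.7547e-09 m = 4.75 nm

4.75


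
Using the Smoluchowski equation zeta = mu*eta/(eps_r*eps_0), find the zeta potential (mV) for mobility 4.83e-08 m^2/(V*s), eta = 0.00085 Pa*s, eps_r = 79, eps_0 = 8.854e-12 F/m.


Smoluchowski equation: zeta = mu * eta / (eps_r * eps_0)
zeta = 4.83e-08 * 0.00085 / (79 * 8.854e-12)
zeta = 0.058695 V = 58.69 mV

58.69


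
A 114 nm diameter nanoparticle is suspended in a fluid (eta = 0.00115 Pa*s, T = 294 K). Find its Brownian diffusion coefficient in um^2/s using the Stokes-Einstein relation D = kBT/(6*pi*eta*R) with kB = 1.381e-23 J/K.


Radius R = 114/2 = 57 nm = 5.7e-08 m
D = kB*T / (6*pi*eta*R)
D = 1.381e-23 * 294 / (6 * pi * 0.00115 * 5.7e-08)
D = 3.286e-12 m^2/s = 3.286 um^2/s

3.286


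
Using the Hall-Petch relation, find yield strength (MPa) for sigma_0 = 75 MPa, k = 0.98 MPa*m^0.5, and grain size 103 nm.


d = 103 nm = 1.03e-07 m
sqrt(d) = 0.0003209361
Hall-Petch contribution = k / sqrt(d) = 0.98 / 0.0003209361 = 3053.6 MPa
sigma = sigma_0 + k/sqrt(d) = 75 + 3053.6 = 3128.6 MPa

3128.6


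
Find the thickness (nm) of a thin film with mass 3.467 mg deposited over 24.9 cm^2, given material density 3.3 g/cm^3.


Convert: m = 3.467 mg = 3.4670e-06 kg, A = 24.9 cm^2 = 2.4900e-03 m^2, rho = 3.3 g/cm^3 = 3300 kg/m^3
t = m / (A * rho)
t = 3.4670e-06 / (2.4900e-03 * 3300)
t = 4.2193e-07 m = 421.9 nm

421.9


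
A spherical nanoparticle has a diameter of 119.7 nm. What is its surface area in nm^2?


Radius r = 119.7/2 = 59.85 nm
Surface area SA = 4 * pi * r^2
SA = 4 * pi * (59.85)^2
SA = 45013.02 nm^2

45013.02


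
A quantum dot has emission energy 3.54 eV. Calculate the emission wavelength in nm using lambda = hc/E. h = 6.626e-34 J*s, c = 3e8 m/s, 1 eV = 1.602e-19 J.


Convert energy: E = 3.54 eV = 3.54 * 1.602e-19 = 5.67108e-19 J
lambda = h*c / E = 6.626e-34 * 3e8 / 5.67108e-19
lambda = 3.50515e-07 m = 350.5 nm

350.5


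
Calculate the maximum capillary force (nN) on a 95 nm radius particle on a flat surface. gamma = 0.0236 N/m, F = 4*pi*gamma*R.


Convert radius: R = 95 nm = 9.5e-08 m
F = 4 * pi * gamma * R
F = 4 * pi * 0.0236 * 9.5e-08
F = 2.81738e-08 N = 28.1738 nN

28.1738


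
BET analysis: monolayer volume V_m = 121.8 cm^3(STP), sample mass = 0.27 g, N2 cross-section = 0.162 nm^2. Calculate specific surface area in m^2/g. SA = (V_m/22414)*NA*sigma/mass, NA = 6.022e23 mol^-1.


Number of moles in monolayer = V_m / 22414 = 121.8 / 22414 = 0.0054341
Number of molecules = moles * NA = 0.0054341 * 6.022e23
SA = molecules * sigma / mass
SA = (121.8 / 22414) * 6.022e23 * 0.162e-18 / 0.27
SA = 1963.5 m^2/g

1963.5


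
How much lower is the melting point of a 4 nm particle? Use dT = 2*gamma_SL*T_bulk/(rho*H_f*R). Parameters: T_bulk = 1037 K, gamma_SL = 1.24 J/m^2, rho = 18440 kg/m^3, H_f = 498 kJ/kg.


Radius R = 4/2 = 2 nm = 2e-09 m
Convert H_f = 498 kJ/kg = 498000 J/kg
dT = 2 * gamma_SL * T_bulk / (rho * H_f * R)
dT = 2 * 1.24 * 1037 / (18440 * 498000 * 2e-09)
dT = 140.0 K

140.0


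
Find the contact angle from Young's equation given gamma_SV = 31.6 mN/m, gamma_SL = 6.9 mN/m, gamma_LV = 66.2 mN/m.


cos(theta) = (gamma_SV - gamma_SL) / gamma_LV
cos(theta) = (31.6 - 6.9) / 66.2
cos(theta) = 0.373112
theta = arccos(0.373112) = 68.09 degrees

68.09


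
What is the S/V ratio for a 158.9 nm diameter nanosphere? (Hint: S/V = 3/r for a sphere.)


Radius r = 158.9/2 = 79.45 nm
S/V = 3 / r = 3 / 79.45
S/V = 0.0378 nm^-1

0.0378


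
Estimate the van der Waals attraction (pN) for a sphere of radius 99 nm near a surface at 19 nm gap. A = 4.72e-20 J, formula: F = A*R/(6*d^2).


Convert to SI: R = 99 nm = 9.9e-08 m, d = 19 nm = 1.9e-08 m
F = A * R / (6 * d^2)
F = 4.72e-20 * 9.9e-08 / (6 * (1.9e-08)^2)
F = 2.15734e-12 N = 2.157 pN

2.157


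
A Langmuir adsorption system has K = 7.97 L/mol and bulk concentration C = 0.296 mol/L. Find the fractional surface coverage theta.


Langmuir isotherm: theta = K*C / (1 + K*C)
K*C = 7.97 * 0.296 = 2.35912
theta = 2.35912 / (1 + 2.35912) = 2.35912 / 3.35912
theta = 0.7023

0.7023


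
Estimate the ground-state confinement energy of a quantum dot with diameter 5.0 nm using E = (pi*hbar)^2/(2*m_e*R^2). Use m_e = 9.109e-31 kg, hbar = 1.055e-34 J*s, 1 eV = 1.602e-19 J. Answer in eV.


Radius R = 5.0/2 = 2.5 nm = 2.5e-09 m
E = (pi * 1.055e-34)^2 / (2 * 9.109e-31 * (2.5e-09)^2)
E(J) = 9.6477e-21
E = E(J) / 1.602e-19 = 0.0602 eV

0.0602


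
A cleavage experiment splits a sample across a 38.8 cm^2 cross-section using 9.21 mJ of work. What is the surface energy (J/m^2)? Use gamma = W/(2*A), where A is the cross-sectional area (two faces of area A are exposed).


Convert: A = 38.8 cm^2 = 0.00388 m^2, W = 9.21 mJ = 0.00921 J
Cleaving exposes two faces of area A, so total new surface = 2*A and gamma = W / (2*A)
gamma = 0.00921 / (2 * 0.00388)
gamma = 1.187 J/m^2

1.187


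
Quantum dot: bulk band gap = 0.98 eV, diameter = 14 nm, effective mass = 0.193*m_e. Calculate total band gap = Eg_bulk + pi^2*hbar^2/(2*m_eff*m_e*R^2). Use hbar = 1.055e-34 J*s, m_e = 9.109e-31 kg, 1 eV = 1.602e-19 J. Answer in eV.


Radius R = 14/2 nm = 7e-09 m
Confinement energy dE = pi^2 * hbar^2 / (2 * m_eff * m_e * R^2)
dE = pi^2 * (1.055e-34)^2 / (2 * 0.193 * 9.109e-31 * (7e-09)^2) J, divided by 1.602e-19 J/eV
dE = 0.0398 eV
Total band gap = E_g(bulk) + dE = 0.98 + 0.0398 = 1.0198 eV

1.0198


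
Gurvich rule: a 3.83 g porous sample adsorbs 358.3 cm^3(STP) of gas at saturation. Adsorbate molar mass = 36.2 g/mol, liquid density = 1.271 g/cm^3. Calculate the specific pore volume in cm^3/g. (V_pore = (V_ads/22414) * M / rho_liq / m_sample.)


Moles adsorbed n = V_ads / 22414 = 358.3 / 22414 = 1.598554e-02 mol
Liquid volume V_liq = n * M / rho_liq = 1.598554e-02 * 36.2 / 1.271 = 0.45529 cm^3
Specific pore volume V_pore = V_liq / m_sample = 0.45529 / 3.83
V_pore = 0.1189 cm^3/g

0.1189


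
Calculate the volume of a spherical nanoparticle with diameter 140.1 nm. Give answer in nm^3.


Radius r = 140.1/2 = 70.05 nm
Volume V = (4/3) * pi * r^3
V = (4/3) * pi * (70.05)^3
V = 1439836.0 nm^3

1439836.0


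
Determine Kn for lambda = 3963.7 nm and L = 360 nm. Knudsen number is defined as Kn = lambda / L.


Knudsen number Kn = lambda / L
Kn = 3963.7 / 360
Kn = 11.0103

11.0103


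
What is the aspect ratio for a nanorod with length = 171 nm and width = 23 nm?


Aspect ratio AR = length / diameter
AR = 171 / 23
AR = 7.43

7.43


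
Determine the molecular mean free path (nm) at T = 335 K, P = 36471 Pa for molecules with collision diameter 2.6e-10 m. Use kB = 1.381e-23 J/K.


Mean free path: lambda = kB*T / (sqrt(2) * pi * d^2 * P)
lambda = 1.381e-23 * 335 / (sqrt(2) * pi * (2.6e-10)^2 * 36471)
lambda = 4.22357e-07 m
lambda = 422.36 nm

422.36


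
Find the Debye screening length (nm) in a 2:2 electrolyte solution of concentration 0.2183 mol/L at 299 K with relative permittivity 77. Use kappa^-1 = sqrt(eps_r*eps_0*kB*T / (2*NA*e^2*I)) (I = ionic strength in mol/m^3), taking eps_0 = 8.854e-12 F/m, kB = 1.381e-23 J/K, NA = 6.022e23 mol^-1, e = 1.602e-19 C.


Ionic strength I = 0.2183 * 2^2 * 1000 = 873.2 mol/m^3
kappa^-1 = sqrt(77 * 8.854e-12 * 1.381e-23 * 299 / (2 * 6.022e23 * (1.602e-19)^2 * 873.2))
kappa^-1 = 0.323 nm

0.323


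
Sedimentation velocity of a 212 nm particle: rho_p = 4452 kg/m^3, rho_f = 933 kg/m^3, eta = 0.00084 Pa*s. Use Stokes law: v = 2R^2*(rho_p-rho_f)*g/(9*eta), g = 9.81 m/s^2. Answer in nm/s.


Radius R = 212/2 nm = 1.06e-07 m
Density difference = 4452 - 933 = 3519 kg/m^3
v = 2 * R^2 * (rho_p - rho_f) * g / (9 * eta)
v = 2 * (1.06e-07)^2 * 3519 * 9.81 / (9 * 0.00084)
v = 1.02614e-07 m/s = 102.6144 nm/s

102.6144


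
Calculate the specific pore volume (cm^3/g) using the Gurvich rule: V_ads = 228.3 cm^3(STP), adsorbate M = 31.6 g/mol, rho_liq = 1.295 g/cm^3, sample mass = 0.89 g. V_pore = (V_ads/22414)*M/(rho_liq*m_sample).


Moles adsorbed n = V_ads / 22414 = 228.3 / 22414 = 1.018560e-02 mol
Liquid volume V_liq = n * M / rho_liq = 1.018560e-02 * 31.6 / 1.295 = 0.24854 cm^3
Specific pore volume V_pore = V_liq / m_sample = 0.24854 / 0.89
V_pore = 0.2793 cm^3/g

0.2793


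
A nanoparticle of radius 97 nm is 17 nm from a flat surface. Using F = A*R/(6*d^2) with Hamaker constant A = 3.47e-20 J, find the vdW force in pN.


Convert to SI: R = 97 nm = 9.7e-08 m, d = 17 nm = 1.7e-08 m
F = A * R / (6 * d^2)
F = 3.47e-20 * 9.7e-08 / (6 * (1.7e-08)^2)
F = 1.94112e-12 N = 1.941 pN

1.941


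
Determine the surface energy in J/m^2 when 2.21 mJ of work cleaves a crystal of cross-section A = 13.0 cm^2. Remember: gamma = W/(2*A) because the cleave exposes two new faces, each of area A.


Convert: A = 13.0 cm^2 = 0.0013 m^2, W = 2.21 mJ = 0.00221 J
Cleaving exposes two faces of area A, so total new surface = 2*A and gamma = W / (2*A)
gamma = 0.00221 / (2 * 0.0013)
gamma = 0.85 J/m^2

0.85


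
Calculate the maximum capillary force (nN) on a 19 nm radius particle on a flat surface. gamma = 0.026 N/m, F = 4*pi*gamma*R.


Convert radius: R = 19 nm = 1.9e-08 m
F = 4 * pi * gamma * R
F = 4 * pi * 0.026 * 1.9e-08
F = 6.20779e-09 N = 6.2078 nN

6.2078


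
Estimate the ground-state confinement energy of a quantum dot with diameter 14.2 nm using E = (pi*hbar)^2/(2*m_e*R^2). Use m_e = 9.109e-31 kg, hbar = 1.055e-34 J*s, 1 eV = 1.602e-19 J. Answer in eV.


Radius R = 14.2/2 = 7.1 nm = 7.1e-09 m
E = (pi * 1.055e-34)^2 / (2 * 9.109e-31 * (7.1e-09)^2)
E(J) = 1.19615e-21
E = E(J) / 1.602e-19 = 0.0075 eV

0.0075


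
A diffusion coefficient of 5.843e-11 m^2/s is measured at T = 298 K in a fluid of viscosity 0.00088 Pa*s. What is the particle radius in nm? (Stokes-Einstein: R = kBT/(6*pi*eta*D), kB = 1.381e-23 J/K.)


Stokes-Einstein: R = kB*T / (6*pi*eta*D)
R = 1.381e-23 * 298 / (6 * pi * 0.00088 * 5.843e-11)
R = 4.2461e-09 m = 4.25 nm

4.25


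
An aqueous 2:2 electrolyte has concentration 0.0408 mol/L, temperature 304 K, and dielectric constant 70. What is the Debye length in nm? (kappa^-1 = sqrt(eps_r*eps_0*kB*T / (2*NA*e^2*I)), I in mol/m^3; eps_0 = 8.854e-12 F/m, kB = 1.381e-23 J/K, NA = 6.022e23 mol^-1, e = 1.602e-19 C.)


Ionic strength I = 0.0408 * 2^2 * 1000 = 163.2 mol/m^3
kappa^-1 = sqrt(70 * 8.854e-12 * 1.381e-23 * 304 / (2 * 6.022e23 * (1.602e-19)^2 * 163.2))
kappa^-1 = 0.718 nm

0.718


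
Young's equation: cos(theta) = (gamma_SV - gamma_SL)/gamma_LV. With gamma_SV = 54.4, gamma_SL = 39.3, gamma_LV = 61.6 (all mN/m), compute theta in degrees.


cos(theta) = (gamma_SV - gamma_SL) / gamma_LV
cos(theta) = (54.4 - 39.3) / 61.6
cos(theta) = 0.24513
theta = arccos(0.24513) = 75.81 degrees

75.81


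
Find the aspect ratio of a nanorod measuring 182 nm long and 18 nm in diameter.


Aspect ratio AR = length / diameter
AR = 182 / 18
AR = 10.11

10.11


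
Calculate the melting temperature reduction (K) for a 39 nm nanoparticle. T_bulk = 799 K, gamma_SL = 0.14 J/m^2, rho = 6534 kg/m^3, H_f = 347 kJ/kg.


Radius R = 39/2 = 19.5 nm = 1.95e-08 m
Convert H_f = 347 kJ/kg = 347000 J/kg
dT = 2 * gamma_SL * T_bulk / (rho * H_f * R)
dT = 2 * 0.14 * 799 / (6534 * 347000 * 1.95e-08)
dT = 5.1 K

5.1


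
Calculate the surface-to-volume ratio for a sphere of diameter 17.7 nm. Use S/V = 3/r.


Radius r = 17.7/2 = 8.85 nm
S/V = 3 / r = 3 / 8.85
S/V = 0.339 nm^-1

0.339


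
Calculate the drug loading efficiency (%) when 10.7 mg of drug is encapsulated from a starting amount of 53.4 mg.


Drug loading efficiency = (drug loaded / drug initial) * 100
DLE = 10.7 / 53.4 * 100
DLE = 0.2004 * 100
DLE = 20.04%

20.04


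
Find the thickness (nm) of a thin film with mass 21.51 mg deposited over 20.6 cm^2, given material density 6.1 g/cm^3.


Convert: m = 21.51 mg = 2.1510e-05 kg, A = 20.6 cm^2 = 2.0600e-03 m^2, rho = 6.1 g/cm^3 = 6100 kg/m^3
t = m / (A * rho)
t = 2.1510e-05 / (2.0600e-03 * 6100)
t = 1.7118e-06 m = 1711.8 nm

1711.8


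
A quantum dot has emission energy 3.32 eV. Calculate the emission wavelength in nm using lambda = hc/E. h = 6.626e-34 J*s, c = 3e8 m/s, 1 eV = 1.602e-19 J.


Convert energy: E = 3.32 eV = 3.32 * 1.602e-19 = 5.31864e-19 J
lambda = h*c / E = 6.626e-34 * 3e8 / 5.31864e-19
lambda = 3.73742e-07 m = 373.7 nm

373.7


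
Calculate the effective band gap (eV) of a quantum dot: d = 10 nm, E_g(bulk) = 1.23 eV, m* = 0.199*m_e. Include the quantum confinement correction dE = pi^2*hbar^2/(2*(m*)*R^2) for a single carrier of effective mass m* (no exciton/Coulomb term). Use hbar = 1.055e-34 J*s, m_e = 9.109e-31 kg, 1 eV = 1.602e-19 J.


Radius R = 10/2 nm = 5e-09 m
Confinement energy dE = pi^2 * hbar^2 / (2 * m_eff * m_e * R^2)
dE = pi^2 * (1.055e-34)^2 / (2 * 0.199 * 9.109e-31 * (5e-09)^2) J, divided by 1.602e-19 J/eV
dE = 0.0757 eV
Total band gap = E_g(bulk) + dE = 1.23 + 0.0757 = 1.3057 eV

1.3057


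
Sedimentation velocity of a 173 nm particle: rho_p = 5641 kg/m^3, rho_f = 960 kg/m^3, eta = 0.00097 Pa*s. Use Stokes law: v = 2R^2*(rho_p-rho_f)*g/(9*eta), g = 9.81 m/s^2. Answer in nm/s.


Radius R = 173/2 nm = 8.65e-08 m
Density difference = 5641 - 960 = 4681 kg/m^3
v = 2 * R^2 * (rho_p - rho_f) * g / (9 * eta)
v = 2 * (8.65e-08)^2 * 4681 * 9.81 / (9 * 0.00097)
v = 7.87147e-08 m/s = 78.7147 nm/s

78.7147


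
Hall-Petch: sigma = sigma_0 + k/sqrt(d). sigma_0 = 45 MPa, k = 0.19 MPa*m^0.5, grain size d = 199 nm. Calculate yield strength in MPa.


d = 199 nm = 1.99e-07 m
sqrt(d) = 0.0004460942
Hall-Petch contribution = k / sqrt(d) = 0.19 / 0.0004460942 = 425.9 MPa
sigma = sigma_0 + k/sqrt(d) = 45 + 425.9 = 470.9 MPa

470.9


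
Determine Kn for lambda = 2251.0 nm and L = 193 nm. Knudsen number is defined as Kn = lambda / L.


Knudsen number Kn = lambda / L
Kn = 2251.0 / 193
Kn = 11.6632

11.6632


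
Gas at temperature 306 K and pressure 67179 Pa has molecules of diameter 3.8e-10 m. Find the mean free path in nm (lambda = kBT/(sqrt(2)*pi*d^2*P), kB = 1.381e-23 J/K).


Mean free path: lambda = kB*T / (sqrt(2) * pi * d^2 * P)
lambda = 1.381e-23 * 306 / (sqrt(2) * pi * (3.8e-10)^2 * 67179)
lambda = 9.80504e-08 m
lambda = 98.05 nm

98.05


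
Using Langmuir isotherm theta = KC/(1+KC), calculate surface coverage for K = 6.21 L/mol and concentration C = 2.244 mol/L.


Langmuir isotherm: theta = K*C / (1 + K*C)
K*C = 6.21 * 2.244 = 13.93524
theta = 13.93524 / (1 + 13.93524) = 13.93524 / 14.93524
theta = 0.933

0.933


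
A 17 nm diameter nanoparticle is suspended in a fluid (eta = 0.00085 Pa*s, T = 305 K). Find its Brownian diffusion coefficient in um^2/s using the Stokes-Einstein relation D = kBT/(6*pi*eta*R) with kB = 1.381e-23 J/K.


Radius R = 17/2 = 8.5 nm = 8.5e-09 m
D = kB*T / (6*pi*eta*R)
D = 1.381e-23 * 305 / (6 * pi * 0.00085 * 8.5e-09)
D = 3.09282e-11 m^2/s = 30.928 um^2/s

30.928


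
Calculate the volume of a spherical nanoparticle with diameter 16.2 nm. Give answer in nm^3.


Radius r = 16.2/2 = 8.1 nm
Volume V = (4/3) * pi * r^3
V = (4/3) * pi * (8.1)^3
V = 2226.09 nm^3

2226.09


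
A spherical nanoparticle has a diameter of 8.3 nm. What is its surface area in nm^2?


Radius r = 8.3/2 = 4.15 nm
Surface area SA = 4 * pi * r^2
SA = 4 * pi * (4.15)^2
SA = 216.42 nm^2

216.42


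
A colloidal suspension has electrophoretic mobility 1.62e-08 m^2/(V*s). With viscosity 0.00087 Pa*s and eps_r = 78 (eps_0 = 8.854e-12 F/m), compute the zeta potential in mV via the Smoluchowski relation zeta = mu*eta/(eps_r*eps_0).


Smoluchowski equation: zeta = mu * eta / (eps_r * eps_0)
zeta = 1.62e-08 * 0.00087 / (78 * 8.854e-12)
zeta = 0.020408 V = 20.41 mV

20.41


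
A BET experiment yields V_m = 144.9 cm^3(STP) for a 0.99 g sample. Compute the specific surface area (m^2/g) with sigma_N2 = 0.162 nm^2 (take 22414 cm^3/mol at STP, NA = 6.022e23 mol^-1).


Number of moles in monolayer = V_m / 22414 = 144.9 / 22414 = 0.00646471
Number of molecules = moles * NA = 0.00646471 * 6.022e23
SA = molecules * sigma / mass
SA = (144.9 / 22414) * 6.022e23 * 0.162e-18 / 0.99
SA = 637.0 m^2/g

637.0


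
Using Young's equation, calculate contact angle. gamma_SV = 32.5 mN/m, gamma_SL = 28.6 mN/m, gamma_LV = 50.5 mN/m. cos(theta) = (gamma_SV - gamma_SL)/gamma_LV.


cos(theta) = (gamma_SV - gamma_SL) / gamma_LV
cos(theta) = (32.5 - 28.6) / 50.5
cos(theta) = 0.077228
theta = arccos(0.077228) = 85.57 degrees

85.57


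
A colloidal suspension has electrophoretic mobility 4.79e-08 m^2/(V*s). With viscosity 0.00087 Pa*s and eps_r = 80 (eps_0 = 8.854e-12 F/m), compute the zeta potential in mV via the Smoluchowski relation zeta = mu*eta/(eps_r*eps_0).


Smoluchowski equation: zeta = mu * eta / (eps_r * eps_0)
zeta = 4.79e-08 * 0.00087 / (80 * 8.854e-12)
zeta = 0.058834 V = 58.83 mV

58.83


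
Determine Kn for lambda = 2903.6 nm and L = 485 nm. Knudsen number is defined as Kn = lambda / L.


Knudsen number Kn = lambda / L
Kn = 2903.6 / 485
Kn = 5.9868

5.9868


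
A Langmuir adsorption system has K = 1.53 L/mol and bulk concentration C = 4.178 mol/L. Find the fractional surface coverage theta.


Langmuir isotherm: theta = K*C / (1 + K*C)
K*C = 1.53 * 4.178 = 6.39234
theta = 6.39234 / (1 + 6.39234) = 6.39234 / 7.39234
theta = 0.8647

0.8647


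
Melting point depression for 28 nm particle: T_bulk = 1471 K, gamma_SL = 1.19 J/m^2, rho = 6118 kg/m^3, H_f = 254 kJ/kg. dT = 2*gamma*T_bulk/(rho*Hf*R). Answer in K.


Radius R = 28/2 = 14 nm = 1.4e-08 m
Convert H_f = 254 kJ/kg = 254000 J/kg
dT = 2 * gamma_SL * T_bulk / (rho * H_f * R)
dT = 2 * 1.19 * 1471 / (6118 * 254000 * 1.4e-08)
dT = 160.9 K

160.9


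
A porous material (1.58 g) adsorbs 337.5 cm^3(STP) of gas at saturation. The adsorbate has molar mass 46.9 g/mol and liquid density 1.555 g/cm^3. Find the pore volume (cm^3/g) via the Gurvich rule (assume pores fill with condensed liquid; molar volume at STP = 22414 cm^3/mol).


Moles adsorbed n = V_ads / 22414 = 337.5 / 22414 = 1.505755e-02 mol
Liquid volume V_liq = n * M / rho_liq = 1.505755e-02 * 46.9 / 1.555 = 0.45415 cm^3
Specific pore volume V_pore = V_liq / m_sample = 0.45415 / 1.58
V_pore = 0.2874 cm^3/g

0.2874


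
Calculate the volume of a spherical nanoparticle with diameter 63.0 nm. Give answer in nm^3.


Radius r = 63.0/2 = 31.5 nm
Volume V = (4/3) * pi * r^3
V = (4/3) * pi * (31.5)^3
V = 130924.3 nm^3

130924.3


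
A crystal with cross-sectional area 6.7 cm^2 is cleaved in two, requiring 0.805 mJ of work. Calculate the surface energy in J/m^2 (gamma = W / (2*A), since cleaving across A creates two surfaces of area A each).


Convert: A = 6.7 cm^2 = 0.00067 m^2, W = 0.805 mJ = 0.000805 J
Cleaving exposes two faces of area A, so total new surface = 2*A and gamma = W / (2*A)
gamma = 0.000805 / (2 * 0.00067)
gamma = 0.601 J/m^2

0.601


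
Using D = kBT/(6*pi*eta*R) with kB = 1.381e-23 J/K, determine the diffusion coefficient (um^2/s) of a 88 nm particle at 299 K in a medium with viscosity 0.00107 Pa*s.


Radius R = 88/2 = 44 nm = 4.4e-08 m
D = kB*T / (6*pi*eta*R)
D = 1.381e-23 * 299 / (6 * pi * 0.00107 * 4.4e-08)
D = 4.65294e-12 m^2/s = 4.653 um^2/s

4.653


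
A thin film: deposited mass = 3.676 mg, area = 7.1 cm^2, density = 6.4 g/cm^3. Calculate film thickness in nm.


Convert: m = 3.676 mg = 3.6760e-06 kg, A = 7.1 cm^2 = 7.1000e-04 m^2, rho = 6.4 g/cm^3 = 6400 kg/m^3
t = m / (A * rho)
t = 3.6760e-06 / (7.1000e-04 * 6400)
t = 8.0898e-07 m = 809.0 nm

809.0


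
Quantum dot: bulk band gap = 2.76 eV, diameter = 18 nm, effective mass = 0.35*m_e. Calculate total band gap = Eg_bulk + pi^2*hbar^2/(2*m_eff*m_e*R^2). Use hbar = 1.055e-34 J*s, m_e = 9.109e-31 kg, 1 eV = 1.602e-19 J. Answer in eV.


Radius R = 18/2 nm = 9e-09 m
Confinement energy dE = pi^2 * hbar^2 / (2 * m_eff * m_e * R^2)
dE = pi^2 * (1.055e-34)^2 / (2 * 0.35 * 9.109e-31 * (9e-09)^2) J, divided by 1.602e-19 J/eV
dE = 0.0133 eV
Total band gap = E_g(bulk) + dE = 2.76 + 0.0133 = 2.7733 eV

2.7733


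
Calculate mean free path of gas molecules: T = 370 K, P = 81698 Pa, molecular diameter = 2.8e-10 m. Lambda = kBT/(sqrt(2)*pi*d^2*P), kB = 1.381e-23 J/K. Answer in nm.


Mean free path: lambda = kB*T / (sqrt(2) * pi * d^2 * P)
lambda = 1.381e-23 * 370 / (sqrt(2) * pi * (2.8e-10)^2 * 81698)
lambda = 1.79557e-07 m
lambda = 179.56 nm

179.56


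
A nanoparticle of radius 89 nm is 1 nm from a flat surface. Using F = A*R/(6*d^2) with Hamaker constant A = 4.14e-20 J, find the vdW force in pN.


Convert to SI: R = 89 nm = 8.9e-08 m, d = 1 nm = 1e-09 m
F = A * R / (6 * d^2)
F = 4.14e-20 * 8.9e-08 / (6 * (1e-09)^2)
F = 6.141e-10 N = 614.1 pN

614.1


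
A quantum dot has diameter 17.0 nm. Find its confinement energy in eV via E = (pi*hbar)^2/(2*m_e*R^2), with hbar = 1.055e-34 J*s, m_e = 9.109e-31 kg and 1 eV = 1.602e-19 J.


Radius R = 17.0/2 = 8.5 nm = 8.5e-09 m
E = (pi * 1.055e-34)^2 / (2 * 9.109e-31 * (8.5e-09)^2)
E(J) = 8.34576e-22
E = E(J) / 1.602e-19 = 0.0052 eV

0.0052


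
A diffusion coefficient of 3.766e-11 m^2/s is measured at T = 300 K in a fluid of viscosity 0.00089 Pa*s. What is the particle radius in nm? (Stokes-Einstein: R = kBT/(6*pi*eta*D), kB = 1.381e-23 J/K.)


Stokes-Einstein: R = kB*T / (6*pi*eta*D)
R = 1.381e-23 * 300 / (6 * pi * 0.00089 * 3.766e-11)
R = 6.55758e-09 m = 6.56 nm

6.56


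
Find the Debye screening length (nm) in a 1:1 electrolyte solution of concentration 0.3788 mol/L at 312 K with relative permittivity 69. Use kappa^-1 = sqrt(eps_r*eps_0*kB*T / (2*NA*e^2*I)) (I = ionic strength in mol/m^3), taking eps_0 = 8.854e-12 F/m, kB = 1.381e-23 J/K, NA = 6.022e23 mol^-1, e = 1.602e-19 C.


Ionic strength I = 0.3788 * 1^2 * 1000 = 378.8 mol/m^3
kappa^-1 = sqrt(69 * 8.854e-12 * 1.381e-23 * 312 / (2 * 6.022e23 * (1.602e-19)^2 * 378.8))
kappa^-1 = 0.474 nm

0.474


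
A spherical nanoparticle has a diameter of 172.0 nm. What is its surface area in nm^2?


Radius r = 172.0/2 = 86 nm
Surface area SA = 4 * pi * r^2
SA = 4 * pi * (86)^2
SA = 92940.88 nm^2

92940.88


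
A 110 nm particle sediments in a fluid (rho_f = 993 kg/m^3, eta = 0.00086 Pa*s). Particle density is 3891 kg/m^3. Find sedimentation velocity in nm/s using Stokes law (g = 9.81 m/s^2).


Radius R = 110/2 nm = 5.5e-08 m
Density difference = 3891 - 993 = 2898 kg/m^3
v = 2 * R^2 * (rho_p - rho_f) * g / (9 * eta)
v = 2 * (5.5e-08)^2 * 2898 * 9.81 / (9 * 0.00086)
v = 2.22219e-08 m/s = 22.2219 nm/s

22.2219


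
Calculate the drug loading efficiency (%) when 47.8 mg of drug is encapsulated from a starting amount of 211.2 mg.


Drug loading efficiency = (drug loaded / drug initial) * 100
DLE = 47.8 / 211.2 * 100
DLE = 0.2263 * 100
DLE = 22.63%

22.63


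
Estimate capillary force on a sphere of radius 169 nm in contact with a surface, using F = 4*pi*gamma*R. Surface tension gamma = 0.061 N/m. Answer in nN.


Convert radius: R = 169 nm = 1.69e-07 m
F = 4 * pi * gamma * R
F = 4 * pi * 0.061 * 1.69e-07
F = 1.29547e-07 N = 129.5467 nN

129.5467


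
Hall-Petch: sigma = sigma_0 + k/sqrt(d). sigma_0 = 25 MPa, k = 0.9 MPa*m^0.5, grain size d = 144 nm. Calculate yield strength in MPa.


d = 144 nm = 1.44e-07 m
sqrt(d) = 0.0003794733
Hall-Petch contribution = k / sqrt(d) = 0.9 / 0.0003794733 = 2371.7 MPa
sigma = sigma_0 + k/sqrt(d) = 25 + 2371.7 = 2396.7 MPa

2396.7


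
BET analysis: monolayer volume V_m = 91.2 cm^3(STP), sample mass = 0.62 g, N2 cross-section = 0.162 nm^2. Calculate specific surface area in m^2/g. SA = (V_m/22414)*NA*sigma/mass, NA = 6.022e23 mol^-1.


Number of moles in monolayer = V_m / 22414 = 91.2 / 22414 = 0.00406889
Number of molecules = moles * NA = 0.00406889 * 6.022e23
SA = molecules * sigma / mass
SA = (91.2 / 22414) * 6.022e23 * 0.162e-18 / 0.62
SA = 640.2 m^2/g

640.2


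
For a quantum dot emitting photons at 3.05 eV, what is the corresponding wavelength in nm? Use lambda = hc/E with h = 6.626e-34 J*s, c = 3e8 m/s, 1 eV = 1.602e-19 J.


Convert energy: E = 3.05 eV = 3.05 * 1.602e-19 = 4.8861e-19 J
lambda = h*c / E = 6.626e-34 * 3e8 / 4.8861e-19
lambda = 4.06828e-07 m = 406.8 nm

406.8


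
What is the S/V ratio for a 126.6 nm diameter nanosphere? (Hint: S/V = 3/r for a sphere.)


Radius r = 126.6/2 = 63.3 nm
S/V = 3 / r = 3 / 63.3
S/V = 0.0474 nm^-1

0.0474


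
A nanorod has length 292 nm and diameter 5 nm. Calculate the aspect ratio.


Aspect ratio AR = length / diameter
AR = 292 / 5
AR = 58.4

58.4


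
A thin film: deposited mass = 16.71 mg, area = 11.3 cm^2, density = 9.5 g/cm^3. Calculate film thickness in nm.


Convert: m = 16.71 mg = 1.6710e-05 kg, A = 11.3 cm^2 = 1.1300e-03 m^2, rho = 9.5 g/cm^3 = 9500 kg/m^3
t = m / (A * rho)
t = 1.6710e-05 / (1.1300e-03 * 9500)
t = 1.5566e-06 m = 1556.6 nm

1556.6


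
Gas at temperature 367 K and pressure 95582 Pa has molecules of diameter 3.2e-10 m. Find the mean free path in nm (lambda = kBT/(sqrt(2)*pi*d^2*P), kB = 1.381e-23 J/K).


Mean free path: lambda = kB*T / (sqrt(2) * pi * d^2 * P)
lambda = 1.381e-23 * 367 / (sqrt(2) * pi * (3.2e-10)^2 * 95582)
lambda = 1.16552e-07 m
lambda = 116.55 nm

116.55


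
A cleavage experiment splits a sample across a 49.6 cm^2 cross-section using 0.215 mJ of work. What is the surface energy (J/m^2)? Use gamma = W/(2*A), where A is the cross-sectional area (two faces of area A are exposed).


Convert: A = 49.6 cm^2 = 0.00496 m^2, W = 0.215 mJ = 0.000215 J
Cleaving exposes two faces of area A, so total new surface = 2*A and gamma = W / (2*A)
gamma = 0.000215 / (2 * 0.00496)
gamma = 0.022 J/m^2

0.022


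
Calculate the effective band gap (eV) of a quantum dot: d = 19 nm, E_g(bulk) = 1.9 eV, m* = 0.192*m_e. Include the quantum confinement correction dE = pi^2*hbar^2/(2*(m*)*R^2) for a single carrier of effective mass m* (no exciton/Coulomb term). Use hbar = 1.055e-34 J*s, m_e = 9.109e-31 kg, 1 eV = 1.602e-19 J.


Radius R = 19/2 nm = 9.5e-09 m
Confinement energy dE = pi^2 * hbar^2 / (2 * m_eff * m_e * R^2)
dE = pi^2 * (1.055e-34)^2 / (2 * 0.192 * 9.109e-31 * (9.5e-09)^2) J, divided by 1.602e-19 J/eV
dE = 0.0217 eV
Total band gap = E_g(bulk) + dE = 1.9 + 0.0217 = 1.9217 eV

1.9217


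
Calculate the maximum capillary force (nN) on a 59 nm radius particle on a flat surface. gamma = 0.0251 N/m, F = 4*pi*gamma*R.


Convert radius: R = 59 nm = 5.9e-08 m
F = 4 * pi * gamma * R
F = 4 * pi * 0.0251 * 5.9e-08
F = 1.86095e-08 N = 18.6095 nN

18.6095


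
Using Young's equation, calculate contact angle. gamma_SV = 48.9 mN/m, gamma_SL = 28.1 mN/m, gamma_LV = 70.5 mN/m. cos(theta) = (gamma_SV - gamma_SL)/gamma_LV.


cos(theta) = (gamma_SV - gamma_SL) / gamma_LV
cos(theta) = (48.9 - 28.1) / 70.5
cos(theta) = 0.295035
theta = arccos(0.295035) = 72.84 degrees

72.84


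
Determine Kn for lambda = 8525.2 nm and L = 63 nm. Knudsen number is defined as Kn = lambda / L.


Knudsen number Kn = lambda / L
Kn = 8525.2 / 63
Kn = 135.3206

135.3206


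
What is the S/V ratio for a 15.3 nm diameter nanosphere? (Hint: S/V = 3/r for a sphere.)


Radius r = 15.3/2 = 7.65 nm
S/V = 3 / r = 3 / 7.65
S/V = 0.3922 nm^-1

0.3922


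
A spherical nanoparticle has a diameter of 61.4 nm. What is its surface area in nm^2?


Radius r = 61.4/2 = 30.7 nm
Surface area SA = 4 * pi * r^2
SA = 4 * pi * (30.7)^2
SA = 11843.68 nm^2

11843.68


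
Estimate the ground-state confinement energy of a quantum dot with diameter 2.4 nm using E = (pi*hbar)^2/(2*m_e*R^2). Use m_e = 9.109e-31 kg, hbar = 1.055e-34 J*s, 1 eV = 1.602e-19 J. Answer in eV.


Radius R = 2.4/2 = 1.2 nm = 1.2e-09 m
E = (pi * 1.055e-34)^2 / (2 * 9.109e-31 * (1.2e-09)^2)
E(J) = 4.18737e-20
E = E(J) / 1.602e-19 = 0.2614 eV

0.2614
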